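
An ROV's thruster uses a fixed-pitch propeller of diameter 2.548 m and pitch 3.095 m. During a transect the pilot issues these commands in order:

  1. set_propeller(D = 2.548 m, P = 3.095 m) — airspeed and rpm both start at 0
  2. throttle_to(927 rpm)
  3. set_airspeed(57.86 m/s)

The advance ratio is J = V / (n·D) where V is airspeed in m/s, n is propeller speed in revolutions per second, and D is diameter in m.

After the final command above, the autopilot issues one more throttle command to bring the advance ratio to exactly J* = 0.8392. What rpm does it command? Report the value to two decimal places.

set_propeller: D = 2.548 m, P = 3.095 m (p = P/D = 1.214678); state ← (V=0, rpm=0)
throttle_to(927): rpm ← 927
set_airspeed(57.86): V ← 57.86 m/s
final state: V = 57.86 m/s, rpm = 927 → n = rpm/60 = 15.450000 rev/s
target J* = 0.8392; solve J* = V/(n·D) for n: n = V/(J*·D) = 57.86/(0.8392 × 2.548) = 27.059111 rev/s
rpm = 60·n = 1623.546683

rpm = 1623.55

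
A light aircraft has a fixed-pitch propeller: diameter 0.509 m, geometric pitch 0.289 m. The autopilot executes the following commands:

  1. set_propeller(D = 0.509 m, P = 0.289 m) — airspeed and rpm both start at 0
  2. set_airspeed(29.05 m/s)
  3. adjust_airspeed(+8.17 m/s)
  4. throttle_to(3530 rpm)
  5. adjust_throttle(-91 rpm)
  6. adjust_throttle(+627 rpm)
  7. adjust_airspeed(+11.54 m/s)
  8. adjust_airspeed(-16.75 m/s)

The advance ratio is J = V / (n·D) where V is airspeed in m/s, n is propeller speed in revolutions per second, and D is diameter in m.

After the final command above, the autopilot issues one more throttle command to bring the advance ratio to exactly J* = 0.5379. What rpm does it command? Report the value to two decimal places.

set_propeller: D = 0.509 m, P = 0.289 m (p = P/D = 0.567780); state ← (V=0, rpm=0)
set_airspeed(29.05): V ← 29.05 m/s
adjust_airspeed(+8.17): V ← 29.05 +8.17 = 37.22 m/s
throttle_to(3530): rpm ← 3530
adjust_throttle(-91): rpm ← 3530 -91 = 3439
adjust_throttle(+627): rpm ← 3439 +627 = 4066
adjust_airspeed(+11.54): V ← 37.22 +11.54 = 48.76 m/s
adjust_airspeed(-16.75): V ← 48.76 -16.75 = 32.01 m/s
final state: V = 32.01 m/s, rpm = 4066 → n = rpm/60 = 67.766667 rev/s
target J* = 0.5379; solve J* = V/(n·D) for n: n = V/(J*·D) = 32.01/(0.5379 × 0.509) = 116.913954 rev/s
rpm = 60·n = 7014.837224

rpm = 7014.84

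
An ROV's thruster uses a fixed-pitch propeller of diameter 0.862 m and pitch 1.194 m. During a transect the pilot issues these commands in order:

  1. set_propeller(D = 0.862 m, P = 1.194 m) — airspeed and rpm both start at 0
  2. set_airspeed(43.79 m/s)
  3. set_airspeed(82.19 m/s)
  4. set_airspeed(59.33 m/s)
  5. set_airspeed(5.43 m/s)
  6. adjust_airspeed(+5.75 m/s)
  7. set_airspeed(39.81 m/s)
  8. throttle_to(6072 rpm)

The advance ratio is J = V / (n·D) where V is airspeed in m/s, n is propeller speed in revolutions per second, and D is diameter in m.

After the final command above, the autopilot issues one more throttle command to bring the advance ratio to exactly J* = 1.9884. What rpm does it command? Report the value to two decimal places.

rpm = 1393.58

set_propeller: D = 0.862 m, P = 1.194 m (p = P/D = 1.385151); state ← (V=0, rpm=0)
set_airspeed(43.79): V ← 43.79 m/s
set_airspeed(82.19): V ← 82.19 m/s
set_airspeed(59.33): V ← 59.33 m/s
set_airspeed(5.43): V ← 5.43 m/s
adjust_airspeed(+5.75): V ← 5.43 +5.75 = 11.18 m/s
set_airspeed(39.81): V ← 39.81 m/s
throttle_to(6072): rpm ← 6072
final state: V = 39.81 m/s, rpm = 6072 → n = rpm/60 = 101.200000 rev/s
target J* = 1.9884; solve J* = V/(n·D) for n: n = V/(J*·D) = 39.81/(1.9884 × 0.862) = 23.226360 rev/s
rpm = 60·n = 1393.581613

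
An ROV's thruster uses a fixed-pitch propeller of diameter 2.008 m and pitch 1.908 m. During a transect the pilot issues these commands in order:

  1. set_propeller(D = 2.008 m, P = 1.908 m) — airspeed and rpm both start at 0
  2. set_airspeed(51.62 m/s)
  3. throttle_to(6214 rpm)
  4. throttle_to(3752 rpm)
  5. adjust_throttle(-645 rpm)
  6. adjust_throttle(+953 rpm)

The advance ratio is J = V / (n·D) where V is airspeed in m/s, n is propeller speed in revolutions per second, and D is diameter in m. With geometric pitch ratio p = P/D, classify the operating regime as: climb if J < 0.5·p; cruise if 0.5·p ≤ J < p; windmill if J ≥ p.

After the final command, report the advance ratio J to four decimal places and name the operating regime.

J = 0.3799, regime = climb

set_propeller: D = 2.008 m, P = 1.908 m (p = P/D = 0.950199); state ← (V=0, rpm=0)
set_airspeed(51.62): V ← 51.62 m/s
throttle_to(6214): rpm ← 6214
throttle_to(3752): rpm ← 3752
adjust_throttle(-645): rpm ← 3752 -645 = 3107
adjust_throttle(+953): rpm ← 3107 +953 = 4060
final state: V = 51.62 m/s, rpm = 4060 → n = rpm/60 = 67.666667 rev/s
J = V / (n·D) = 51.62 / (67.666667 × 2.008) = 0.379909
regime bands: climb J<0.4751 | cruise [0.4751, 0.9502) | windmill J≥0.9502
J = 0.3799 → climb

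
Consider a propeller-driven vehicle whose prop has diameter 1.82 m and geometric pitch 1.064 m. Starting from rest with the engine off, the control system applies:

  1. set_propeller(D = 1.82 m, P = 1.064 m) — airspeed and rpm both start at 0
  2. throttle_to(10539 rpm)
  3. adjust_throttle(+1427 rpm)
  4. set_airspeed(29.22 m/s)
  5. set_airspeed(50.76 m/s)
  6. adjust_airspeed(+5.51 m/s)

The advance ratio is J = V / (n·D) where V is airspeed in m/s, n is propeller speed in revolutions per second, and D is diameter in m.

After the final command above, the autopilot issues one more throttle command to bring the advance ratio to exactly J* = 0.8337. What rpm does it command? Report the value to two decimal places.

set_propeller: D = 1.82 m, P = 1.064 m (p = P/D = 0.584615); state ← (V=0, rpm=0)
throttle_to(10539): rpm ← 10539
adjust_throttle(+1427): rpm ← 10539 +1427 = 11966
set_airspeed(29.22): V ← 29.22 m/s
set_airspeed(50.76): V ← 50.76 m/s
adjust_airspeed(+5.51): V ← 50.76 +5.51 = 56.27 m/s
final state: V = 56.27 m/s, rpm = 11966 → n = rpm/60 = 199.433333 rev/s
target J* = 0.8337; solve J* = V/(n·D) for n: n = V/(J*·D) = 56.27/(0.8337 × 1.82) = 37.084782 rev/s
rpm = 60·n = 2225.086896

rpm = 2225.09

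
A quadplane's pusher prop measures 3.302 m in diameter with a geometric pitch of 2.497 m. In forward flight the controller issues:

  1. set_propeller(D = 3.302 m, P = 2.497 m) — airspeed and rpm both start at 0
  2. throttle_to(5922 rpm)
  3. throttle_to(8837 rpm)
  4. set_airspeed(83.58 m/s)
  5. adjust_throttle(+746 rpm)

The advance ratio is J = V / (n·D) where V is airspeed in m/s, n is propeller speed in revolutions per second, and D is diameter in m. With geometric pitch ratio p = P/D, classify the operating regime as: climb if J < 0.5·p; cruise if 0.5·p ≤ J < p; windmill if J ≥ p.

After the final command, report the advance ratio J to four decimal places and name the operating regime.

set_propeller: D = 3.302 m, P = 2.497 m (p = P/D = 0.756208); state ← (V=0, rpm=0)
throttle_to(5922): rpm ← 5922
throttle_to(8837): rpm ← 8837
set_airspeed(83.58): V ← 83.58 m/s
adjust_throttle(+746): rpm ← 8837 +746 = 9583
final state: V = 83.58 m/s, rpm = 9583 → n = rpm/60 = 159.716667 rev/s
J = V / (n·D) = 83.58 / (159.716667 × 3.302) = 0.158480
regime bands: climb J<0.3781 | cruise [0.3781, 0.7562) | windmill J≥0.7562
J = 0.1585 → climb

J = 0.1585, regime = climb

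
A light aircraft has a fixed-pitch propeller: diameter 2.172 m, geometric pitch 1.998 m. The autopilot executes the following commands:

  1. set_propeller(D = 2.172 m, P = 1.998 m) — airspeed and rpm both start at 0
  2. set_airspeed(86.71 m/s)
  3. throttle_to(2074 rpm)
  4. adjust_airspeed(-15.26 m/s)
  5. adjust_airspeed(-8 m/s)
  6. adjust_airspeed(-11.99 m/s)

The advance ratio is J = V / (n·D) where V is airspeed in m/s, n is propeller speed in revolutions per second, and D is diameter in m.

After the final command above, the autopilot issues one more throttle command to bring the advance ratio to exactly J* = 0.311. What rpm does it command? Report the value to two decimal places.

set_propeller: D = 2.172 m, P = 1.998 m (p = P/D = 0.919890); state ← (V=0, rpm=0)
set_airspeed(86.71): V ← 86.71 m/s
throttle_to(2074): rpm ← 2074
adjust_airspeed(-15.26): V ← 86.71 -15.26 = 71.45 m/s
adjust_airspeed(-8): V ← 71.45 -8 = 63.45 m/s
adjust_airspeed(-11.99): V ← 63.45 -11.99 = 51.46 m/s
final state: V = 51.46 m/s, rpm = 2074 → n = rpm/60 = 34.566667 rev/s
target J* = 0.311; solve J* = V/(n·D) for n: n = V/(J*·D) = 51.46/(0.311 × 2.172) = 76.181509 rev/s
rpm = 60·n = 4570.890551

rpm = 4570.89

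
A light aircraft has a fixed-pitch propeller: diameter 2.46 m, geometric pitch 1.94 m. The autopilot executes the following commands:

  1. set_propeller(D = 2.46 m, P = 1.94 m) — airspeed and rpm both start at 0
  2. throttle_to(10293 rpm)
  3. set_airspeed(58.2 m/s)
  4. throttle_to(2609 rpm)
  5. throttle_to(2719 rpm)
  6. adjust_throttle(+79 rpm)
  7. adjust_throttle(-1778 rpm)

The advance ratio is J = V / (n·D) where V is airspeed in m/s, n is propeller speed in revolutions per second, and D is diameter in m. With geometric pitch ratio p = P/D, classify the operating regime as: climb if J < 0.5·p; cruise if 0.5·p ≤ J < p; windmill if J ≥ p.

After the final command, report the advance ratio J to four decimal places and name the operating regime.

set_propeller: D = 2.46 m, P = 1.94 m (p = P/D = 0.788618); state ← (V=0, rpm=0)
throttle_to(10293): rpm ← 10293
set_airspeed(58.2): V ← 58.2 m/s
throttle_to(2609): rpm ← 2609
throttle_to(2719): rpm ← 2719
adjust_throttle(+79): rpm ← 2719 +79 = 2798
adjust_throttle(-1778): rpm ← 2798 -1778 = 1020
final state: V = 58.2 m/s, rpm = 1020 → n = rpm/60 = 17.000000 rev/s
J = V / (n·D) = 58.2 / (17.000000 × 2.46) = 1.391679
regime bands: climb J<0.3943 | cruise [0.3943, 0.7886) | windmill J≥0.7886
J = 1.3917 → windmill

J = 1.3917, regime = windmill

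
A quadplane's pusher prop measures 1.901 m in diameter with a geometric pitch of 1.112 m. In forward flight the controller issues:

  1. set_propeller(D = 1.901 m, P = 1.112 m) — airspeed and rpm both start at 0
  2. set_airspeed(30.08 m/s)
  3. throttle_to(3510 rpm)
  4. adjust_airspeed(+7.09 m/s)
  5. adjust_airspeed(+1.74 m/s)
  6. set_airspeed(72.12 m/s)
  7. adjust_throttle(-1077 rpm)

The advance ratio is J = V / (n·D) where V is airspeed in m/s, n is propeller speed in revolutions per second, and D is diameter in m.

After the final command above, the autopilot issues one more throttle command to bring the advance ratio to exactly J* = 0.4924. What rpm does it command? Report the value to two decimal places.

set_propeller: D = 1.901 m, P = 1.112 m (p = P/D = 0.584955); state ← (V=0, rpm=0)
set_airspeed(30.08): V ← 30.08 m/s
throttle_to(3510): rpm ← 3510
adjust_airspeed(+7.09): V ← 30.08 +7.09 = 37.17 m/s
adjust_airspeed(+1.74): V ← 37.17 +1.74 = 38.91 m/s
set_airspeed(72.12): V ← 72.12 m/s
adjust_throttle(-1077): rpm ← 3510 -1077 = 2433
final state: V = 72.12 m/s, rpm = 2433 → n = rpm/60 = 40.550000 rev/s
target J* = 0.4924; solve J* = V/(n·D) for n: n = V/(J*·D) = 72.12/(0.4924 × 1.901) = 77.046969 rev/s
rpm = 60·n = 4622.818124

rpm = 4622.82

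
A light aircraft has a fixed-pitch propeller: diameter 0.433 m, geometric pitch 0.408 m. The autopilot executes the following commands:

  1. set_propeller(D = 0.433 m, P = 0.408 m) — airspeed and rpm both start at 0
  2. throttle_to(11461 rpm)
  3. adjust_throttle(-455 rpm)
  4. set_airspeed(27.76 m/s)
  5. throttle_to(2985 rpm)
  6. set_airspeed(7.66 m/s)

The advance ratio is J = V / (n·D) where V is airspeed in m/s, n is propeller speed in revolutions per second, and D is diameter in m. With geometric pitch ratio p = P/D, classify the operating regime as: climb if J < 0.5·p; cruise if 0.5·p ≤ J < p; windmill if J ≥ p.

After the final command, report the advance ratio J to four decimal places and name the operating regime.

set_propeller: D = 0.433 m, P = 0.408 m (p = P/D = 0.942263); state ← (V=0, rpm=0)
throttle_to(11461): rpm ← 11461
adjust_throttle(-455): rpm ← 11461 -455 = 11006
set_airspeed(27.76): V ← 27.76 m/s
throttle_to(2985): rpm ← 2985
set_airspeed(7.66): V ← 7.66 m/s
final state: V = 7.66 m/s, rpm = 2985 → n = rpm/60 = 49.750000 rev/s
J = V / (n·D) = 7.66 / (49.750000 × 0.433) = 0.355589
regime bands: climb J<0.4711 | cruise [0.4711, 0.9423) | windmill J≥0.9423
J = 0.3556 → climb

J = 0.3556, regime = climb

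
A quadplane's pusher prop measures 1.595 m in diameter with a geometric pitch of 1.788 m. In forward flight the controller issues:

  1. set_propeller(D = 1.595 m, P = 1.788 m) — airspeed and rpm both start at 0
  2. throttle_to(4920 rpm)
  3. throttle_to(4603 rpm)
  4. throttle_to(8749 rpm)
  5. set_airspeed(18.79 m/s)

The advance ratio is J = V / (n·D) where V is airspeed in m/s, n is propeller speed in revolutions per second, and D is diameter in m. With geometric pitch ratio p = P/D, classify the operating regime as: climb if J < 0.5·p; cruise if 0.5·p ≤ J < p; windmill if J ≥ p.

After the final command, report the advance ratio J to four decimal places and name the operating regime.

set_propeller: D = 1.595 m, P = 1.788 m (p = P/D = 1.121003); state ← (V=0, rpm=0)
throttle_to(4920): rpm ← 4920
throttle_to(4603): rpm ← 4603
throttle_to(8749): rpm ← 8749
set_airspeed(18.79): V ← 18.79 m/s
final state: V = 18.79 m/s, rpm = 8749 → n = rpm/60 = 145.816667 rev/s
J = V / (n·D) = 18.79 / (145.816667 × 1.595) = 0.080790
regime bands: climb J<0.5605 | cruise [0.5605, 1.1210) | windmill J≥1.1210
J = 0.0808 → climb

J = 0.0808, regime = climb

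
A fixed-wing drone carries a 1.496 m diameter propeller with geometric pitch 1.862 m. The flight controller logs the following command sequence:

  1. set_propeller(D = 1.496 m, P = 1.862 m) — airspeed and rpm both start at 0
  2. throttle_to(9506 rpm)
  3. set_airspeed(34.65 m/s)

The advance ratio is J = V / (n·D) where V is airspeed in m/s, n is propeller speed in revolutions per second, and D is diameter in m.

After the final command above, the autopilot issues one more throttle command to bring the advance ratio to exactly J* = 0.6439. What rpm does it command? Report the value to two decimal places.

rpm = 2158.26

set_propeller: D = 1.496 m, P = 1.862 m (p = P/D = 1.244652); state ← (V=0, rpm=0)
throttle_to(9506): rpm ← 9506
set_airspeed(34.65): V ← 34.65 m/s
final state: V = 34.65 m/s, rpm = 9506 → n = rpm/60 = 158.433333 rev/s
target J* = 0.6439; solve J* = V/(n·D) for n: n = V/(J*·D) = 34.65/(0.6439 × 1.496) = 35.971059 rev/s
rpm = 60·n = 2158.263523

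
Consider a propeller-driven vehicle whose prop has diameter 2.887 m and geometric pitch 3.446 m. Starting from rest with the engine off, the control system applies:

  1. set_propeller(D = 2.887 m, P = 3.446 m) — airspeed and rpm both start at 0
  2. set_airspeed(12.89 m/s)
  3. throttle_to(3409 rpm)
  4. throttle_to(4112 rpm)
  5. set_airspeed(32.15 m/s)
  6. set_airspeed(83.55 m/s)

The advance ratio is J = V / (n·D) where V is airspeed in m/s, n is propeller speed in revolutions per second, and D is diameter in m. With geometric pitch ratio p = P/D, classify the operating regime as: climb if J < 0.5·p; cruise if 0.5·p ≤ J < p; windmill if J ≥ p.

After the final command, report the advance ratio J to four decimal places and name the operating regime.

set_propeller: D = 2.887 m, P = 3.446 m (p = P/D = 1.193627); state ← (V=0, rpm=0)
set_airspeed(12.89): V ← 12.89 m/s
throttle_to(3409): rpm ← 3409
throttle_to(4112): rpm ← 4112
set_airspeed(32.15): V ← 32.15 m/s
set_airspeed(83.55): V ← 83.55 m/s
final state: V = 83.55 m/s, rpm = 4112 → n = rpm/60 = 68.533333 rev/s
J = V / (n·D) = 83.55 / (68.533333 × 2.887) = 0.422277
regime bands: climb J<0.5968 | cruise [0.5968, 1.1936) | windmill J≥1.1936
J = 0.4223 → climb

J = 0.4223, regime = climb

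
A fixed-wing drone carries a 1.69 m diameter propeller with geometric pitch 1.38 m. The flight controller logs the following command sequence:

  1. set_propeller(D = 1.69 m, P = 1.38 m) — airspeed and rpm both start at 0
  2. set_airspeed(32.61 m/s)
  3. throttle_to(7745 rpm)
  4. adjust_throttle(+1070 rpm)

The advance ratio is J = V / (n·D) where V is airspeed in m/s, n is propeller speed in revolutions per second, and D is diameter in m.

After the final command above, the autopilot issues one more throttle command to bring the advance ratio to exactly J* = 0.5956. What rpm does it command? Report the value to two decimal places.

set_propeller: D = 1.69 m, P = 1.38 m (p = P/D = 0.816568); state ← (V=0, rpm=0)
set_airspeed(32.61): V ← 32.61 m/s
throttle_to(7745): rpm ← 7745
adjust_throttle(+1070): rpm ← 7745 +1070 = 8815
final state: V = 32.61 m/s, rpm = 8815 → n = rpm/60 = 146.916667 rev/s
target J* = 0.5956; solve J* = V/(n·D) for n: n = V/(J*·D) = 32.61/(0.5956 × 1.69) = 32.397344 rev/s
rpm = 60·n = 1943.840630

rpm = 1943.84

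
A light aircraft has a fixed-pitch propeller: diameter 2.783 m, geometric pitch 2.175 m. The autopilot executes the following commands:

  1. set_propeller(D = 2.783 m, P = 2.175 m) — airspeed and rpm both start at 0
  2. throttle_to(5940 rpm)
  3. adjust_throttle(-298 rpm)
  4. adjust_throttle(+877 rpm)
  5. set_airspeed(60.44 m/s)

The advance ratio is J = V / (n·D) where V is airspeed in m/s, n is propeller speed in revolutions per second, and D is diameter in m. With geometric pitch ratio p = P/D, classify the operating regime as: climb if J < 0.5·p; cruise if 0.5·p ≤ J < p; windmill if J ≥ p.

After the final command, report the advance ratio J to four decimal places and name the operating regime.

J = 0.1999, regime = climb

set_propeller: D = 2.783 m, P = 2.175 m (p = P/D = 0.781531); state ← (V=0, rpm=0)
throttle_to(5940): rpm ← 5940
adjust_throttle(-298): rpm ← 5940 -298 = 5642
adjust_throttle(+877): rpm ← 5642 +877 = 6519
set_airspeed(60.44): V ← 60.44 m/s
final state: V = 60.44 m/s, rpm = 6519 → n = rpm/60 = 108.650000 rev/s
J = V / (n·D) = 60.44 / (108.650000 × 2.783) = 0.199886
regime bands: climb J<0.3908 | cruise [0.3908, 0.7815) | windmill J≥0.7815
J = 0.1999 → climb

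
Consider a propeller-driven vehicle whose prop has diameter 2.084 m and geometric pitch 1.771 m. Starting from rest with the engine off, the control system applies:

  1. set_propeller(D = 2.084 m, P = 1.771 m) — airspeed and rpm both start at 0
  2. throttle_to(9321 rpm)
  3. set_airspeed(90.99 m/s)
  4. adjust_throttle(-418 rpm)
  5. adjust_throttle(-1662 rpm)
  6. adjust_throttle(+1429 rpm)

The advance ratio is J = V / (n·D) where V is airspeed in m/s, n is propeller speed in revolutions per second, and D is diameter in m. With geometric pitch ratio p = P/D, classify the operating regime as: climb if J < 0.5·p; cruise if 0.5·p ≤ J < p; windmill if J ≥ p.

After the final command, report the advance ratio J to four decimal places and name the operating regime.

J = 0.3022, regime = climb

set_propeller: D = 2.084 m, P = 1.771 m (p = P/D = 0.849808); state ← (V=0, rpm=0)
throttle_to(9321): rpm ← 9321
set_airspeed(90.99): V ← 90.99 m/s
adjust_throttle(-418): rpm ← 9321 -418 = 8903
adjust_throttle(-1662): rpm ← 8903 -1662 = 7241
adjust_throttle(+1429): rpm ← 7241 +1429 = 8670
final state: V = 90.99 m/s, rpm = 8670 → n = rpm/60 = 144.500000 rev/s
J = V / (n·D) = 90.99 / (144.500000 × 2.084) = 0.302154
regime bands: climb J<0.4249 | cruise [0.4249, 0.8498) | windmill J≥0.8498
J = 0.3022 → climb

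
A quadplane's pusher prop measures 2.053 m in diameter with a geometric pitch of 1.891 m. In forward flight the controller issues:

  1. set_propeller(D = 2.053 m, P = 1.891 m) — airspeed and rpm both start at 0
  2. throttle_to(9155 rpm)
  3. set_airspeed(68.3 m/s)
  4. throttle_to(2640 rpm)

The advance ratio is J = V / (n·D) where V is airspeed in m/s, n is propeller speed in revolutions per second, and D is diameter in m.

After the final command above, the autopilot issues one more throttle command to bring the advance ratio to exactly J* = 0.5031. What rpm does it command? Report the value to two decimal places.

set_propeller: D = 2.053 m, P = 1.891 m (p = P/D = 0.921091); state ← (V=0, rpm=0)
throttle_to(9155): rpm ← 9155
set_airspeed(68.3): V ← 68.3 m/s
throttle_to(2640): rpm ← 2640
final state: V = 68.3 m/s, rpm = 2640 → n = rpm/60 = 44.000000 rev/s
target J* = 0.5031; solve J* = V/(n·D) for n: n = V/(J*·D) = 68.3/(0.5031 × 2.053) = 66.126789 rev/s
rpm = 60·n = 3967.607361

rpm = 3967.61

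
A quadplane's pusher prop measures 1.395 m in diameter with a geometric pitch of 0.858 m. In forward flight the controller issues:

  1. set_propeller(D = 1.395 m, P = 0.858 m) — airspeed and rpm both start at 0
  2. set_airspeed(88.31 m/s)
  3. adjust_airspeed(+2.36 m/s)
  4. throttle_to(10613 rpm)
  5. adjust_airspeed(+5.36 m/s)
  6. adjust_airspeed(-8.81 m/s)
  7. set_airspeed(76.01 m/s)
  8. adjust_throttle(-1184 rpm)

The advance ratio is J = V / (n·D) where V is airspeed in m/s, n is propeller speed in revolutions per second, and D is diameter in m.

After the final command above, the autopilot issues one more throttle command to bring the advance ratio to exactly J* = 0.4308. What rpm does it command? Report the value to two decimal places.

set_propeller: D = 1.395 m, P = 0.858 m (p = P/D = 0.615054); state ← (V=0, rpm=0)
set_airspeed(88.31): V ← 88.31 m/s
adjust_airspeed(+2.36): V ← 88.31 +2.36 = 90.67 m/s
throttle_to(10613): rpm ← 10613
adjust_airspeed(+5.36): V ← 90.67 +5.36 = 96.03 m/s
adjust_airspeed(-8.81): V ← 96.03 -8.81 = 87.22 m/s
set_airspeed(76.01): V ← 76.01 m/s
adjust_throttle(-1184): rpm ← 10613 -1184 = 9429
final state: V = 76.01 m/s, rpm = 9429 → n = rpm/60 = 157.150000 rev/s
target J* = 0.4308; solve J* = V/(n·D) for n: n = V/(J*·D) = 76.01/(0.4308 × 1.395) = 126.479701 rev/s
rpm = 60·n = 7588.782061

rpm = 7588.78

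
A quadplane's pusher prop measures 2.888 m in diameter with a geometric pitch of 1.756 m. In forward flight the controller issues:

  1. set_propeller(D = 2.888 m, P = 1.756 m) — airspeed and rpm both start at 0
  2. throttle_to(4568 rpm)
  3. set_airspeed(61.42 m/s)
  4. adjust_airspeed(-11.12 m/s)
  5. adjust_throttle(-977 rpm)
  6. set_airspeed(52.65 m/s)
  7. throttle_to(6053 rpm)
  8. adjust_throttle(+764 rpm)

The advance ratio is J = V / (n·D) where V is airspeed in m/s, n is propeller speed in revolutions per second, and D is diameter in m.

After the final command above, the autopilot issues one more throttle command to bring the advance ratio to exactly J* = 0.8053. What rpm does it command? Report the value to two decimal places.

rpm = 1358.30

set_propeller: D = 2.888 m, P = 1.756 m (p = P/D = 0.608033); state ← (V=0, rpm=0)
throttle_to(4568): rpm ← 4568
set_airspeed(61.42): V ← 61.42 m/s
adjust_airspeed(-11.12): V ← 61.42 -11.12 = 50.3 m/s
adjust_throttle(-977): rpm ← 4568 -977 = 3591
set_airspeed(52.65): V ← 52.65 m/s
throttle_to(6053): rpm ← 6053
adjust_throttle(+764): rpm ← 6053 +764 = 6817
final state: V = 52.65 m/s, rpm = 6817 → n = rpm/60 = 113.616667 rev/s
target J* = 0.8053; solve J* = V/(n·D) for n: n = V/(J*·D) = 52.65/(0.8053 × 2.888) = 22.638283 rev/s
rpm = 60·n = 1358.296989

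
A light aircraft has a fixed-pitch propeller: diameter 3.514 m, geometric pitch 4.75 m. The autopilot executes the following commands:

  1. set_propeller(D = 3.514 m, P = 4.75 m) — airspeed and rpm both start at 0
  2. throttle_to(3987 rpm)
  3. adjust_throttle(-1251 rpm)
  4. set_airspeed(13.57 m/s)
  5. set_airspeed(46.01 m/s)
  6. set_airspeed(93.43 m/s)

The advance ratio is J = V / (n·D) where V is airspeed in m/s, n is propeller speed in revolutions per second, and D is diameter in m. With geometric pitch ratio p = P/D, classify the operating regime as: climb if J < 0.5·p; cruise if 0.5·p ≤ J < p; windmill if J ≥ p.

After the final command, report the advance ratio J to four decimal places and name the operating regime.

set_propeller: D = 3.514 m, P = 4.75 m (p = P/D = 1.351736); state ← (V=0, rpm=0)
throttle_to(3987): rpm ← 3987
adjust_throttle(-1251): rpm ← 3987 -1251 = 2736
set_airspeed(13.57): V ← 13.57 m/s
set_airspeed(46.01): V ← 46.01 m/s
set_airspeed(93.43): V ← 93.43 m/s
final state: V = 93.43 m/s, rpm = 2736 → n = rpm/60 = 45.600000 rev/s
J = V / (n·D) = 93.43 / (45.600000 × 3.514) = 0.583069
regime bands: climb J<0.6759 | cruise [0.6759, 1.3517) | windmill J≥1.3517
J = 0.5831 → climb

J = 0.5831, regime = climb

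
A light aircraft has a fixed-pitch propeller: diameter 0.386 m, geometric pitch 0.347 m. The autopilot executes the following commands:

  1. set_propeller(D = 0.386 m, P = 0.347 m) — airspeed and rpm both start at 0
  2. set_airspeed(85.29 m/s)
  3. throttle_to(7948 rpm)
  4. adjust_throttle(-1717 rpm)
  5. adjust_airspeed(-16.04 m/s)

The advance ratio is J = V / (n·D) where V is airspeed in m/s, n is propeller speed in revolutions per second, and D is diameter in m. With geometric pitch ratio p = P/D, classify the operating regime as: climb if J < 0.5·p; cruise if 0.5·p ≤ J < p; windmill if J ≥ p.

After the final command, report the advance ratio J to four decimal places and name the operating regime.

set_propeller: D = 0.386 m, P = 0.347 m (p = P/D = 0.898964); state ← (V=0, rpm=0)
set_airspeed(85.29): V ← 85.29 m/s
throttle_to(7948): rpm ← 7948
adjust_throttle(-1717): rpm ← 7948 -1717 = 6231
adjust_airspeed(-16.04): V ← 85.29 -16.04 = 69.25 m/s
final state: V = 69.25 m/s, rpm = 6231 → n = rpm/60 = 103.850000 rev/s
J = V / (n·D) = 69.25 / (103.850000 × 0.386) = 1.727531
regime bands: climb J<0.4495 | cruise [0.4495, 0.8990) | windmill J≥0.8990
J = 1.7275 → windmill

J = 1.7275, regime = windmill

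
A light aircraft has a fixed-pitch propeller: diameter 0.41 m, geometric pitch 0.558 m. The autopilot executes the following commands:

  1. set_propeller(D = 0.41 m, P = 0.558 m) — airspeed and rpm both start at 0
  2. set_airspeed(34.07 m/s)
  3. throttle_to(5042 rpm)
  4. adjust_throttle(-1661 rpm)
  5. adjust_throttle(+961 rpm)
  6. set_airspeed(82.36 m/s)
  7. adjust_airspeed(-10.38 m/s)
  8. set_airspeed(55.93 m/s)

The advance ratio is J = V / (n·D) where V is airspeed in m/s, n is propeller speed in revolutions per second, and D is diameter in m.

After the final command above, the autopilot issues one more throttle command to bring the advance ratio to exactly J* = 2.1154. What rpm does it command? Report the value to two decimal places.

rpm = 3869.19

set_propeller: D = 0.41 m, P = 0.558 m (p = P/D = 1.360976); state ← (V=0, rpm=0)
set_airspeed(34.07): V ← 34.07 m/s
throttle_to(5042): rpm ← 5042
adjust_throttle(-1661): rpm ← 5042 -1661 = 3381
adjust_throttle(+961): rpm ← 3381 +961 = 4342
set_airspeed(82.36): V ← 82.36 m/s
adjust_airspeed(-10.38): V ← 82.36 -10.38 = 71.98 m/s
set_airspeed(55.93): V ← 55.93 m/s
final state: V = 55.93 m/s, rpm = 4342 → n = rpm/60 = 72.366667 rev/s
target J* = 2.1154; solve J* = V/(n·D) for n: n = V/(J*·D) = 55.93/(2.1154 × 0.41) = 64.486449 rev/s
rpm = 60·n = 3869.186938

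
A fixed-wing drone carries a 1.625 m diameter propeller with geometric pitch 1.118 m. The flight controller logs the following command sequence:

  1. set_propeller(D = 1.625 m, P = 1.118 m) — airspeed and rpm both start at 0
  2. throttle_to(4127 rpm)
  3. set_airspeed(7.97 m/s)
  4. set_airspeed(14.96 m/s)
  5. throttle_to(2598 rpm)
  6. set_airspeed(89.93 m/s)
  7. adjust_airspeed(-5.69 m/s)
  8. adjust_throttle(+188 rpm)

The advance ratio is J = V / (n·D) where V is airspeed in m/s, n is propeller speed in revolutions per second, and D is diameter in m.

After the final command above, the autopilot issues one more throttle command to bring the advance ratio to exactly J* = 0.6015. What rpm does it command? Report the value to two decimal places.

set_propeller: D = 1.625 m, P = 1.118 m (p = P/D = 0.688000); state ← (V=0, rpm=0)
throttle_to(4127): rpm ← 4127
set_airspeed(7.97): V ← 7.97 m/s
set_airspeed(14.96): V ← 14.96 m/s
throttle_to(2598): rpm ← 2598
set_airspeed(89.93): V ← 89.93 m/s
adjust_airspeed(-5.69): V ← 89.93 -5.69 = 84.24 m/s
adjust_throttle(+188): rpm ← 2598 +188 = 2786
final state: V = 84.24 m/s, rpm = 2786 → n = rpm/60 = 46.433333 rev/s
target J* = 0.6015; solve J* = V/(n·D) for n: n = V/(J*·D) = 84.24/(0.6015 × 1.625) = 86.184539 rev/s
rpm = 60·n = 5171.072319

rpm = 5171.07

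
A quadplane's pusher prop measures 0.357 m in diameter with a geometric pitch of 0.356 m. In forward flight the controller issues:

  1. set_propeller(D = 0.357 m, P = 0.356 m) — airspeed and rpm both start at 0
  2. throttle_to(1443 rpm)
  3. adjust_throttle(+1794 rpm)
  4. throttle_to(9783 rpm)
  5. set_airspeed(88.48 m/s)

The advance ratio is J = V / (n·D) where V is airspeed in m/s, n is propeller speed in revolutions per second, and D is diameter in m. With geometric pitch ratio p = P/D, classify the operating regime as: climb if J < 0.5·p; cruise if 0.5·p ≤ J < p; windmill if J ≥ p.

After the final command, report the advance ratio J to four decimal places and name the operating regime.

set_propeller: D = 0.357 m, P = 0.356 m (p = P/D = 0.997199); state ← (V=0, rpm=0)
throttle_to(1443): rpm ← 1443
adjust_throttle(+1794): rpm ← 1443 +1794 = 3237
throttle_to(9783): rpm ← 9783
set_airspeed(88.48): V ← 88.48 m/s
final state: V = 88.48 m/s, rpm = 9783 → n = rpm/60 = 163.050000 rev/s
J = V / (n·D) = 88.48 / (163.050000 × 0.357) = 1.520044
regime bands: climb J<0.4986 | cruise [0.4986, 0.9972) | windmill J≥0.9972
J = 1.5200 → windmill

J = 1.5200, regime = windmill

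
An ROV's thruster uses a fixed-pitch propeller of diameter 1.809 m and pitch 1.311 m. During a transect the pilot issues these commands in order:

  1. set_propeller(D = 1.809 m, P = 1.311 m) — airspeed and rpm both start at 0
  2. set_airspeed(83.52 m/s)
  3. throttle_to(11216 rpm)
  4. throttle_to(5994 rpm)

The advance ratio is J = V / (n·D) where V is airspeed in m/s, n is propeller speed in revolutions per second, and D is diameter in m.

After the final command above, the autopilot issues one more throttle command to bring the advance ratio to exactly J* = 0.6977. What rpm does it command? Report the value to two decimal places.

set_propeller: D = 1.809 m, P = 1.311 m (p = P/D = 0.724710); state ← (V=0, rpm=0)
set_airspeed(83.52): V ← 83.52 m/s
throttle_to(11216): rpm ← 11216
throttle_to(5994): rpm ← 5994
final state: V = 83.52 m/s, rpm = 5994 → n = rpm/60 = 99.900000 rev/s
target J* = 0.6977; solve J* = V/(n·D) for n: n = V/(J*·D) = 83.52/(0.6977 × 1.809) = 66.173361 rev/s
rpm = 60·n = 3970.401682

rpm = 3970.40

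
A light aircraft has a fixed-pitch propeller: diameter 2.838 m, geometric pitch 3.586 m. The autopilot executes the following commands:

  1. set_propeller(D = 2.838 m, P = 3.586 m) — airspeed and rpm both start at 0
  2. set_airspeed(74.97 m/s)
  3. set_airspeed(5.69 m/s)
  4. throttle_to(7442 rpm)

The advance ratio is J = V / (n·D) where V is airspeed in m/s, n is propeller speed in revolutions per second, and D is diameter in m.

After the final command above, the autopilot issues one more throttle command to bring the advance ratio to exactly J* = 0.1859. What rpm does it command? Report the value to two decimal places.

rpm = 647.10

set_propeller: D = 2.838 m, P = 3.586 m (p = P/D = 1.263566); state ← (V=0, rpm=0)
set_airspeed(74.97): V ← 74.97 m/s
set_airspeed(5.69): V ← 5.69 m/s
throttle_to(7442): rpm ← 7442
final state: V = 5.69 m/s, rpm = 7442 → n = rpm/60 = 124.033333 rev/s
target J* = 0.1859; solve J* = V/(n·D) for n: n = V/(J*·D) = 5.69/(0.1859 × 2.838) = 10.785008 rev/s
rpm = 60·n = 647.100501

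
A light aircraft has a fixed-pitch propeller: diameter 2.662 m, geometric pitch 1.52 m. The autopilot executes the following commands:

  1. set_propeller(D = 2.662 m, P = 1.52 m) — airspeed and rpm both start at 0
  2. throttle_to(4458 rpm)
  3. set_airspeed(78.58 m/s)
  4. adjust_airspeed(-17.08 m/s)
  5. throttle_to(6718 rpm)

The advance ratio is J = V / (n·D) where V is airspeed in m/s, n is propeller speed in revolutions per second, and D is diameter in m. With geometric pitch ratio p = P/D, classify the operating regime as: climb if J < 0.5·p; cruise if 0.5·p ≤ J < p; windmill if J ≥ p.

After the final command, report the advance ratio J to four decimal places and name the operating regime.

J = 0.2063, regime = climb

set_propeller: D = 2.662 m, P = 1.52 m (p = P/D = 0.570999); state ← (V=0, rpm=0)
throttle_to(4458): rpm ← 4458
set_airspeed(78.58): V ← 78.58 m/s
adjust_airspeed(-17.08): V ← 78.58 -17.08 = 61.5 m/s
throttle_to(6718): rpm ← 6718
final state: V = 61.5 m/s, rpm = 6718 → n = rpm/60 = 111.966667 rev/s
J = V / (n·D) = 61.5 / (111.966667 × 2.662) = 0.206338
regime bands: climb J<0.2855 | cruise [0.2855, 0.5710) | windmill J≥0.5710
J = 0.2063 → climb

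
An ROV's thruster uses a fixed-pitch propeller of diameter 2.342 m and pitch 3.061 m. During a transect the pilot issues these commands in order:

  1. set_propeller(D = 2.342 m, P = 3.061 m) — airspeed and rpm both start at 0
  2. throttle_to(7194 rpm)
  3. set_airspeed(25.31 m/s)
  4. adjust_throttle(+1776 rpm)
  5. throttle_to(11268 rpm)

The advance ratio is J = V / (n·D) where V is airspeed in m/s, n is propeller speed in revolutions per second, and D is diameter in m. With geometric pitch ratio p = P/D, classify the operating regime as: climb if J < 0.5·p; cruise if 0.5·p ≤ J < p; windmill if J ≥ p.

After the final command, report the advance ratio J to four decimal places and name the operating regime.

set_propeller: D = 2.342 m, P = 3.061 m (p = P/D = 1.307003); state ← (V=0, rpm=0)
throttle_to(7194): rpm ← 7194
set_airspeed(25.31): V ← 25.31 m/s
adjust_throttle(+1776): rpm ← 7194 +1776 = 8970
throttle_to(11268): rpm ← 11268
final state: V = 25.31 m/s, rpm = 11268 → n = rpm/60 = 187.800000 rev/s
J = V / (n·D) = 25.31 / (187.800000 × 2.342) = 0.057545
regime bands: climb J<0.6535 | cruise [0.6535, 1.3070) | windmill J≥1.3070
J = 0.0575 → climb

J = 0.0575, regime = climb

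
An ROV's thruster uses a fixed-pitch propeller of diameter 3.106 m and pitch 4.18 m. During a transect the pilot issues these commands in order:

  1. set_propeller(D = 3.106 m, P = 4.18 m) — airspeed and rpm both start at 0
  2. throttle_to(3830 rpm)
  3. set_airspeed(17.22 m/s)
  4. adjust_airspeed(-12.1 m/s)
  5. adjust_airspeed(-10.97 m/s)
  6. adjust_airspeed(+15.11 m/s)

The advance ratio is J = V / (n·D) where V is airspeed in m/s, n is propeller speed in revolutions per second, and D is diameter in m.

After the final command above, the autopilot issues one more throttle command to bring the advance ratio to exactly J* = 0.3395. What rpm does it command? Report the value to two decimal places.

rpm = 526.89

set_propeller: D = 3.106 m, P = 4.18 m (p = P/D = 1.345782); state ← (V=0, rpm=0)
throttle_to(3830): rpm ← 3830
set_airspeed(17.22): V ← 17.22 m/s
adjust_airspeed(-12.1): V ← 17.22 -12.1 = 5.12 m/s
adjust_airspeed(-10.97): V ← 5.12 -10.97 = -5.85 m/s
adjust_airspeed(+15.11): V ← -5.85 +15.11 = 9.26 m/s
final state: V = 9.26 m/s, rpm = 3830 → n = rpm/60 = 63.833333 rev/s
target J* = 0.3395; solve J* = V/(n·D) for n: n = V/(J*·D) = 9.26/(0.3395 × 3.106) = 8.781521 rev/s
rpm = 60·n = 526.891275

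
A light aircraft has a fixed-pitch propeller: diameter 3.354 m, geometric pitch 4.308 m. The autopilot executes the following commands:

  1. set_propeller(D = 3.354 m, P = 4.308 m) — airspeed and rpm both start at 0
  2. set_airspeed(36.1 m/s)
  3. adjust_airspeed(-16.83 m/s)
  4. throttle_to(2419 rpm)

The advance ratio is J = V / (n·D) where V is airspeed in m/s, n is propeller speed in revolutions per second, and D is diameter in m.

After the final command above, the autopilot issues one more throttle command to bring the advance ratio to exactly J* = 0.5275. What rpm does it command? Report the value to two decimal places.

rpm = 653.50

set_propeller: D = 3.354 m, P = 4.308 m (p = P/D = 1.284436); state ← (V=0, rpm=0)
set_airspeed(36.1): V ← 36.1 m/s
adjust_airspeed(-16.83): V ← 36.1 -16.83 = 19.27 m/s
throttle_to(2419): rpm ← 2419
final state: V = 19.27 m/s, rpm = 2419 → n = rpm/60 = 40.316667 rev/s
target J* = 0.5275; solve J* = V/(n·D) for n: n = V/(J*·D) = 19.27/(0.5275 × 3.354) = 10.891713 rev/s
rpm = 60·n = 653.502785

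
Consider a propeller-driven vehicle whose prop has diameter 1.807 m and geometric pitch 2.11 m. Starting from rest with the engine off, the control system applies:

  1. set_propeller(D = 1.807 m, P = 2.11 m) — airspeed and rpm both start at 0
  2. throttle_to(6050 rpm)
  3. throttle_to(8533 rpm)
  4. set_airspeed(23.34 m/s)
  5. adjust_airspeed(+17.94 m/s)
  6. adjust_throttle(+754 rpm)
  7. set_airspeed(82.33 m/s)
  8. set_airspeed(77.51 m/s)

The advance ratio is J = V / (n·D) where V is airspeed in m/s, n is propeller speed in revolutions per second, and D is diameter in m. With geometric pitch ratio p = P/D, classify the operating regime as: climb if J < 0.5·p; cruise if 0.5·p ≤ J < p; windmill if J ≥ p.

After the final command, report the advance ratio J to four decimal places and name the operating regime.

J = 0.2771, regime = climb

set_propeller: D = 1.807 m, P = 2.11 m (p = P/D = 1.167681); state ← (V=0, rpm=0)
throttle_to(6050): rpm ← 6050
throttle_to(8533): rpm ← 8533
set_airspeed(23.34): V ← 23.34 m/s
adjust_airspeed(+17.94): V ← 23.34 +17.94 = 41.28 m/s
adjust_throttle(+754): rpm ← 8533 +754 = 9287
set_airspeed(82.33): V ← 82.33 m/s
set_airspeed(77.51): V ← 77.51 m/s
final state: V = 77.51 m/s, rpm = 9287 → n = rpm/60 = 154.783333 rev/s
J = V / (n·D) = 77.51 / (154.783333 × 1.807) = 0.277125
regime bands: climb J<0.5838 | cruise [0.5838, 1.1677) | windmill J≥1.1677
J = 0.2771 → climb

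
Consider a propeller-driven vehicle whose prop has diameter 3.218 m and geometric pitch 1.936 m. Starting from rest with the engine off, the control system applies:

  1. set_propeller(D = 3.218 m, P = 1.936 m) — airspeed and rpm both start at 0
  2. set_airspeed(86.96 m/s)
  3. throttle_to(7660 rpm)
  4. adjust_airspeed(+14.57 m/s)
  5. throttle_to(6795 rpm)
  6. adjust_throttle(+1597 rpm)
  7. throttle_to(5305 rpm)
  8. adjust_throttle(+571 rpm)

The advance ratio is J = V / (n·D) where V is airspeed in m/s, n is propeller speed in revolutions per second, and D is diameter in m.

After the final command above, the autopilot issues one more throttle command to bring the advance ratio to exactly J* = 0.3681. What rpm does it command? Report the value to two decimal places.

rpm = 5142.73

set_propeller: D = 3.218 m, P = 1.936 m (p = P/D = 0.601616); state ← (V=0, rpm=0)
set_airspeed(86.96): V ← 86.96 m/s
throttle_to(7660): rpm ← 7660
adjust_airspeed(+14.57): V ← 86.96 +14.57 = 101.53 m/s
throttle_to(6795): rpm ← 6795
adjust_throttle(+1597): rpm ← 6795 +1597 = 8392
throttle_to(5305): rpm ← 5305
adjust_throttle(+571): rpm ← 5305 +571 = 5876
final state: V = 101.53 m/s, rpm = 5876 → n = rpm/60 = 97.933333 rev/s
target J* = 0.3681; solve J* = V/(n·D) for n: n = V/(J*·D) = 101.53/(0.3681 × 3.218) = 85.712178 rev/s
rpm = 60·n = 5142.730657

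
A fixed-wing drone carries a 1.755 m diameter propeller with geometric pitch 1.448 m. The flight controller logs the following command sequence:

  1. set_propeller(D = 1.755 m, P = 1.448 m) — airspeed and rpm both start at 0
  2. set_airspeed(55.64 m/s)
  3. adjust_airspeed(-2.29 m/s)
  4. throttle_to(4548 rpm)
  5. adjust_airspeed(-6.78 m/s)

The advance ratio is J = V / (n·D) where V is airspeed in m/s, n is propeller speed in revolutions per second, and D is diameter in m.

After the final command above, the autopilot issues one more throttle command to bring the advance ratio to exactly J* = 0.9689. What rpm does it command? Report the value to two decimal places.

rpm = 1643.24

set_propeller: D = 1.755 m, P = 1.448 m (p = P/D = 0.825071); state ← (V=0, rpm=0)
set_airspeed(55.64): V ← 55.64 m/s
adjust_airspeed(-2.29): V ← 55.64 -2.29 = 53.35 m/s
throttle_to(4548): rpm ← 4548
adjust_airspeed(-6.78): V ← 53.35 -6.78 = 46.57 m/s
final state: V = 46.57 m/s, rpm = 4548 → n = rpm/60 = 75.800000 rev/s
target J* = 0.9689; solve J* = V/(n·D) for n: n = V/(J*·D) = 46.57/(0.9689 × 1.755) = 27.387359 rev/s
rpm = 60·n = 1643.241565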